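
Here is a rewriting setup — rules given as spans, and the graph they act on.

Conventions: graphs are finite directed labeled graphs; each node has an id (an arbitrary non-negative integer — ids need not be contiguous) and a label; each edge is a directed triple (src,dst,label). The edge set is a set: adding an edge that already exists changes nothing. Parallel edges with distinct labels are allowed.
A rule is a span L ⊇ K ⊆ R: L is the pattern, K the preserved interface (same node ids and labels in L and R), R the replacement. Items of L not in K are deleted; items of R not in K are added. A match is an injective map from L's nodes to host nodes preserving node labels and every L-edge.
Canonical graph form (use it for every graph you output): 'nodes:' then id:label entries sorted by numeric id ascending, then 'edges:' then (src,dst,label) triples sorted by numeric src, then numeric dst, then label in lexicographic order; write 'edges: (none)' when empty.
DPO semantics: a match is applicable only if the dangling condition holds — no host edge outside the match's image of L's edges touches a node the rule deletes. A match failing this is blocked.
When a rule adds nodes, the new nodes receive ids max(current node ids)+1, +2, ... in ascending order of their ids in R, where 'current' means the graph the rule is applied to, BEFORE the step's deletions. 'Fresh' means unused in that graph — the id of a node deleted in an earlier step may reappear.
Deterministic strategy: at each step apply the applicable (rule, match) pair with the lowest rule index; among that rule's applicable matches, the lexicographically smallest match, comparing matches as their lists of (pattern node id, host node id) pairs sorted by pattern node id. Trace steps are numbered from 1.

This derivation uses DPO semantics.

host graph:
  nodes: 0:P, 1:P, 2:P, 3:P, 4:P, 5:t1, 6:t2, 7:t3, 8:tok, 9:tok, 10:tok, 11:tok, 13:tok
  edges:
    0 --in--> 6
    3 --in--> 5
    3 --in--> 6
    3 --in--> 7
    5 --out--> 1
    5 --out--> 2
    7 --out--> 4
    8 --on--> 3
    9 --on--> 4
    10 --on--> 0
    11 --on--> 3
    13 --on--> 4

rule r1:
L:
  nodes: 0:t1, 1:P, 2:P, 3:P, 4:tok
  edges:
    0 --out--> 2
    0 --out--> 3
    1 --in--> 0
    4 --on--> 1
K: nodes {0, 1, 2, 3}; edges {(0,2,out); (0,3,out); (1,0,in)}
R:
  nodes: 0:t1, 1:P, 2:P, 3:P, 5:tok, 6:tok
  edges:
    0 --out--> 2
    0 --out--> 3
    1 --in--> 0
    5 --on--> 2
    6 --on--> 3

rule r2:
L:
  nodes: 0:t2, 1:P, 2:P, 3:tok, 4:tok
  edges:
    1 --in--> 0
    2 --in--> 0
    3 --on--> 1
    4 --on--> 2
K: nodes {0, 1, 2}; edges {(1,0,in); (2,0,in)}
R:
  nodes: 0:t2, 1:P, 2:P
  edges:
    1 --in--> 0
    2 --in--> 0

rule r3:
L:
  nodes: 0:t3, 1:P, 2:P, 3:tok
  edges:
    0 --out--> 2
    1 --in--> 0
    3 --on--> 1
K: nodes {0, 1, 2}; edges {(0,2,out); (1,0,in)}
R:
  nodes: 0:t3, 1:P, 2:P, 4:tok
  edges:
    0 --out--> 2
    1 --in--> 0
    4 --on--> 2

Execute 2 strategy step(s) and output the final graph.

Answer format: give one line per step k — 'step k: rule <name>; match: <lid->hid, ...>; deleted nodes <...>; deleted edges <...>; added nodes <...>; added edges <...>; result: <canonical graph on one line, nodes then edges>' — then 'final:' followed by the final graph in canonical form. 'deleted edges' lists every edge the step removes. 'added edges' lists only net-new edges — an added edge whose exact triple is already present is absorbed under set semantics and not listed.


step 1: rule r1; match: 0->5, 1->3, 2->1, 3->2, 4->8; deleted nodes 8; deleted edges (8,3,on); added nodes 14, 15; added edges (14,1,on); (15,2,on); result: nodes: 0:P, 1:P, 2:P, 3:P, 4:P, 5:t1, 6:t2, 7:t3, 9:tok, 10:tok, 11:tok, 13:tok, 14:tok, 15:tok edges: (0,6,in); (3,5,in); (3,6,in); (3,7,in); (5,1,out); (5,2,out); (7,4,out); (9,4,on); (10,0,on); (11,3,on); (13,4,on); (14,1,on); (15,2,on)
step 2: rule r1; match: 0->5, 1->3, 2->1, 3->2, 4->11; deleted nodes 11; deleted edges (11,3,on); added nodes 16, 17; added edges (16,1,on); (17,2,on); result: nodes: 0:P, 1:P, 2:P, 3:P, 4:P, 5:t1, 6:t2, 7:t3, 9:tok, 10:tok, 13:tok, 14:tok, 15:tok, 16:tok, 17:tok edges: (0,6,in); (3,5,in); (3,6,in); (3,7,in); (5,1,out); (5,2,out); (7,4,out); (9,4,on); (10,0,on); (13,4,on); (14,1,on); (15,2,on); (16,1,on); (17,2,on)
final:
nodes: 0:P, 1:P, 2:P, 3:P, 4:P, 5:t1, 6:t2, 7:t3, 9:tok, 10:tok, 13:tok, 14:tok, 15:tok, 16:tok, 17:tok
edges: (0,6,in); (3,5,in); (3,6,in); (3,7,in); (5,1,out); (5,2,out); (7,4,out); (9,4,on); (10,0,on); (13,4,on); (14,1,on); (15,2,on); (16,1,on); (17,2,on)


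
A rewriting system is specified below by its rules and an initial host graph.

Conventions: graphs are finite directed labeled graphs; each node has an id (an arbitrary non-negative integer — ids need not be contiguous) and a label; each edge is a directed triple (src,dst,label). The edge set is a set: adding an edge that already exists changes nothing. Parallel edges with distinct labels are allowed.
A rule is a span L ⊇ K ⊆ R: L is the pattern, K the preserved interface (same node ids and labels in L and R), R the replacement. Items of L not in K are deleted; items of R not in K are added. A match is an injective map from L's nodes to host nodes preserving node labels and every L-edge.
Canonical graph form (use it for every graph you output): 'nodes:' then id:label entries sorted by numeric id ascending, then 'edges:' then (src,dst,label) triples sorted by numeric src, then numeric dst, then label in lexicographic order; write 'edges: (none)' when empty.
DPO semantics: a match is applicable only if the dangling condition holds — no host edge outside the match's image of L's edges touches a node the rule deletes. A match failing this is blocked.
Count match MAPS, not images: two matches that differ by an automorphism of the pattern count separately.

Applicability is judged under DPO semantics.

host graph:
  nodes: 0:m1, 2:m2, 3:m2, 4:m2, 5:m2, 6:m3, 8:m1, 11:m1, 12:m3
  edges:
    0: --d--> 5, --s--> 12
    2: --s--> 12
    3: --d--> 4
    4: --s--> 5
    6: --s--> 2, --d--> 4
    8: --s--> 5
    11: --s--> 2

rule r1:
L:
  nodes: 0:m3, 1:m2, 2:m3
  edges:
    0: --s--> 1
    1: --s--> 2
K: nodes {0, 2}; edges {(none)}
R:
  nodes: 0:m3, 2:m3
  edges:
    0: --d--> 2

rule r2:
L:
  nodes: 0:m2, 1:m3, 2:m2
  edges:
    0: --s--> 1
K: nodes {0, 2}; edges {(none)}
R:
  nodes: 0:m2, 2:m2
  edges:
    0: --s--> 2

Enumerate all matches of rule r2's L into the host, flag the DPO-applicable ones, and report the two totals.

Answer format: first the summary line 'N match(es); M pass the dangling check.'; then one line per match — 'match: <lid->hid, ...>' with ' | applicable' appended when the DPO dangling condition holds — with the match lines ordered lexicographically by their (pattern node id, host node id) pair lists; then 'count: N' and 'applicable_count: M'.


3 match(es); 0 pass the dangling check.
match: 0->2, 1->12, 2->3
match: 0->2, 1->12, 2->4
match: 0->2, 1->12, 2->5
count: 3
applicable_count: 0


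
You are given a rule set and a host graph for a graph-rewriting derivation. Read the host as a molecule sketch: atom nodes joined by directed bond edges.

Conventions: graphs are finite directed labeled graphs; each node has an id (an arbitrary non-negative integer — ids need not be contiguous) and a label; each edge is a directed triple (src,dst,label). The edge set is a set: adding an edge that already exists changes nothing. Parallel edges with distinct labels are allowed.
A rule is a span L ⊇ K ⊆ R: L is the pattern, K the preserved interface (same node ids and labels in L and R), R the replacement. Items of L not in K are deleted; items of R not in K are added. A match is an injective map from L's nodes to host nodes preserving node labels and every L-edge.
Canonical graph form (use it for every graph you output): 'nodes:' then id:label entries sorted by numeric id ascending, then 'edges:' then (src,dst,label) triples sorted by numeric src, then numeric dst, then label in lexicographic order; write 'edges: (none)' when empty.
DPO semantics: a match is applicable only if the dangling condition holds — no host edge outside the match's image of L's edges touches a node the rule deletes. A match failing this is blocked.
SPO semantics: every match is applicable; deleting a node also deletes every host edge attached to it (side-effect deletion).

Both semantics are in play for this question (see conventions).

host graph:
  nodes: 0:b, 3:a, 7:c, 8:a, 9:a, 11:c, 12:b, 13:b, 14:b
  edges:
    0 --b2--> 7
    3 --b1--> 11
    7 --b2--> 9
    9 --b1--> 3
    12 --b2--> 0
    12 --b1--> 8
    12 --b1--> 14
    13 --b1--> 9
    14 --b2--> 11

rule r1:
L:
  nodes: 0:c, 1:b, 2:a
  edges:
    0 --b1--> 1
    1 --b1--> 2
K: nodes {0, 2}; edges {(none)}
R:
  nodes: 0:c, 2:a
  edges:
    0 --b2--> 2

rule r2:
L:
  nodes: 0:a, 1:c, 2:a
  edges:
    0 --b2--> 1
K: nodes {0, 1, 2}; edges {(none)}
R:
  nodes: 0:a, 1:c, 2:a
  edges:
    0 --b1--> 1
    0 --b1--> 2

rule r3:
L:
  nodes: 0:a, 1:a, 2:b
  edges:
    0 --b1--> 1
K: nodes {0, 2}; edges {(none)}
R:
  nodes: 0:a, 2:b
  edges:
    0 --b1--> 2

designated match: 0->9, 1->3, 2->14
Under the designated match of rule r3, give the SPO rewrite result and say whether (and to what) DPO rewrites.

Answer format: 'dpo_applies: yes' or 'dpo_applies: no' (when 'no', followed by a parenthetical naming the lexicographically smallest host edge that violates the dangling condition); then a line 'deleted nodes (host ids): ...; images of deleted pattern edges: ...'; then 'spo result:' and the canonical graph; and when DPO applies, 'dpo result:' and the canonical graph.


dpo_applies: no
(the rule deletes node 3, which keeps host edge (3,11,b1) outside the match image — the dangling condition fails, DPO blocks; SPO proceeds and side-deletes such edges)
deleted nodes (host ids): 3; images of deleted pattern edges: (9,3,b1)
spo result:
nodes: 0:b, 7:c, 8:a, 9:a, 11:c, 12:b, 13:b, 14:b
edges: (0,7,b2); (7,9,b2); (9,14,b1); (12,0,b2); (12,8,b1); (12,14,b1); (13,9,b1); (14,11,b2)


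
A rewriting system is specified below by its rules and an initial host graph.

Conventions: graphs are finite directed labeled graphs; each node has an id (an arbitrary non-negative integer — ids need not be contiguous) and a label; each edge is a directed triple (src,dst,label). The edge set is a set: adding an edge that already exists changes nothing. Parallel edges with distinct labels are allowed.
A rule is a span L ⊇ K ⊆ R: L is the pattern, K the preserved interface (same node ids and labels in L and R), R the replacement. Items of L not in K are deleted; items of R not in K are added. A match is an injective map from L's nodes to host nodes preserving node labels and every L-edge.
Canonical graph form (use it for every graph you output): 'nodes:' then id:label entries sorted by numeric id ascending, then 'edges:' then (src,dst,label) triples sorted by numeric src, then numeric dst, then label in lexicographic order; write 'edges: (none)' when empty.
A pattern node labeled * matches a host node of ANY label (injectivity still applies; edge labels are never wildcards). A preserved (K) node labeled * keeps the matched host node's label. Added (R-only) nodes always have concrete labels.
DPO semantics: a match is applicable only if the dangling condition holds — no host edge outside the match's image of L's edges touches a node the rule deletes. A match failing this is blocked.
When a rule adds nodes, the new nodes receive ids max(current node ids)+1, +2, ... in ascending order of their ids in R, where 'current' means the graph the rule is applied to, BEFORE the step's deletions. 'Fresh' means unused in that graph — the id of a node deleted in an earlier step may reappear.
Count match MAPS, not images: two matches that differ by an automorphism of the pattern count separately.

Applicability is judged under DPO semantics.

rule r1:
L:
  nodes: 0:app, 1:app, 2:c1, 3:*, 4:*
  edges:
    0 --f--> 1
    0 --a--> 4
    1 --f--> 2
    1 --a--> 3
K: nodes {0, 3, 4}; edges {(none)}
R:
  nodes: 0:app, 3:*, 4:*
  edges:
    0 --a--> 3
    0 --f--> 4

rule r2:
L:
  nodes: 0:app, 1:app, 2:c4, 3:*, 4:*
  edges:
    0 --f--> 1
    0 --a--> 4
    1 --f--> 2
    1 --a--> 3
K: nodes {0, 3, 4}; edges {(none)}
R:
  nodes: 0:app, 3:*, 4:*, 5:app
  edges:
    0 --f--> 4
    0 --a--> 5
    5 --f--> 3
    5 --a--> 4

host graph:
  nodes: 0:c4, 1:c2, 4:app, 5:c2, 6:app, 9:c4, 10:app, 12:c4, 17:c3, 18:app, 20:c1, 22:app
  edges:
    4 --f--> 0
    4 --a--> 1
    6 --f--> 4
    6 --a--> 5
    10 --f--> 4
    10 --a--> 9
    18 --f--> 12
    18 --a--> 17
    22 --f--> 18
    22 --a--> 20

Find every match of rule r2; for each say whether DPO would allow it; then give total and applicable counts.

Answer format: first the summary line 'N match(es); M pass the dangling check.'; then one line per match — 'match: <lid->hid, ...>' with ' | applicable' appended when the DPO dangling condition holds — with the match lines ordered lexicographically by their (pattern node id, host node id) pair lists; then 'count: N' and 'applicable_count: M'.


3 match(es); 1 pass the dangling check.
match: 0->6, 1->4, 2->0, 3->1, 4->5
match: 0->10, 1->4, 2->0, 3->1, 4->9
match: 0->22, 1->18, 2->12, 3->17, 4->20 | applicable
count: 3
applicable_count: 1


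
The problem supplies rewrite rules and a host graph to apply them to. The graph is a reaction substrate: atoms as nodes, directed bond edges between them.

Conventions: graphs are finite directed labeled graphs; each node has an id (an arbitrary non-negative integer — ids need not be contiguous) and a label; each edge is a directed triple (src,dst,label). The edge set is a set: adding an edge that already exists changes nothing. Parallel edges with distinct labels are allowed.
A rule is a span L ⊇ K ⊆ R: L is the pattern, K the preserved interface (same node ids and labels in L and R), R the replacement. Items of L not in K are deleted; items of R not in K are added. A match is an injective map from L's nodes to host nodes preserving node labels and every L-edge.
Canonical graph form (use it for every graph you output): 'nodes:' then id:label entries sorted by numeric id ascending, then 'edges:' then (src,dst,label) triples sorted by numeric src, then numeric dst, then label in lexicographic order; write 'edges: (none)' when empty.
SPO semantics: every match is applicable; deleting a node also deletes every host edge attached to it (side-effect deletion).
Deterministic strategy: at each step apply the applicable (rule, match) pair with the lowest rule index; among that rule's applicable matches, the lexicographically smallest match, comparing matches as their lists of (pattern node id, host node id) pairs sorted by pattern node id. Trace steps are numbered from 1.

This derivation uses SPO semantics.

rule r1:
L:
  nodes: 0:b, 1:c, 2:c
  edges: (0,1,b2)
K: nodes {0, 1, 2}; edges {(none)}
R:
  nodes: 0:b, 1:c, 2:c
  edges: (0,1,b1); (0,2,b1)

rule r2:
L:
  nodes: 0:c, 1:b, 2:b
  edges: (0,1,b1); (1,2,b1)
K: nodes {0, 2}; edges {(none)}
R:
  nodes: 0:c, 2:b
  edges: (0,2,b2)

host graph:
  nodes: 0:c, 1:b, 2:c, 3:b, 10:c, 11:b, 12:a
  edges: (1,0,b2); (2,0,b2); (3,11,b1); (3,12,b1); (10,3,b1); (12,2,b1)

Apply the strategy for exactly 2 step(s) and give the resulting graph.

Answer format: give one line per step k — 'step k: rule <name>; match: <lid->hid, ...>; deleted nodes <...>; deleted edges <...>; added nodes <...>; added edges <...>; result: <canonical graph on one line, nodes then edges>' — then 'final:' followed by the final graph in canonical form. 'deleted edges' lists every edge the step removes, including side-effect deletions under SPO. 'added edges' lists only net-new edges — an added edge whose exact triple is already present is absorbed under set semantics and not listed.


step 1: rule r1; match: 0->1, 1->0, 2->2; deleted nodes (none); deleted edges (1,0,b2); added nodes (none); added edges (1,0,b1); (1,2,b1); result: nodes: 0:c, 1:b, 2:c, 3:b, 10:c, 11:b, 12:a edges: (1,0,b1); (1,2,b1); (2,0,b2); (3,11,b1); (3,12,b1); (10,3,b1); (12,2,b1)
step 2: rule r2; match: 0->10, 1->3, 2->11; deleted nodes 3; deleted edges (3,11,b1); (3,12,b1); (10,3,b1); added nodes (none); added edges (10,11,b2); result: nodes: 0:c, 1:b, 2:c, 10:c, 11:b, 12:a edges: (1,0,b1); (1,2,b1); (2,0,b2); (10,11,b2); (12,2,b1)
final:
nodes: 0:c, 1:b, 2:c, 10:c, 11:b, 12:a
edges: (1,0,b1); (1,2,b1); (2,0,b2); (10,11,b2); (12,2,b1)


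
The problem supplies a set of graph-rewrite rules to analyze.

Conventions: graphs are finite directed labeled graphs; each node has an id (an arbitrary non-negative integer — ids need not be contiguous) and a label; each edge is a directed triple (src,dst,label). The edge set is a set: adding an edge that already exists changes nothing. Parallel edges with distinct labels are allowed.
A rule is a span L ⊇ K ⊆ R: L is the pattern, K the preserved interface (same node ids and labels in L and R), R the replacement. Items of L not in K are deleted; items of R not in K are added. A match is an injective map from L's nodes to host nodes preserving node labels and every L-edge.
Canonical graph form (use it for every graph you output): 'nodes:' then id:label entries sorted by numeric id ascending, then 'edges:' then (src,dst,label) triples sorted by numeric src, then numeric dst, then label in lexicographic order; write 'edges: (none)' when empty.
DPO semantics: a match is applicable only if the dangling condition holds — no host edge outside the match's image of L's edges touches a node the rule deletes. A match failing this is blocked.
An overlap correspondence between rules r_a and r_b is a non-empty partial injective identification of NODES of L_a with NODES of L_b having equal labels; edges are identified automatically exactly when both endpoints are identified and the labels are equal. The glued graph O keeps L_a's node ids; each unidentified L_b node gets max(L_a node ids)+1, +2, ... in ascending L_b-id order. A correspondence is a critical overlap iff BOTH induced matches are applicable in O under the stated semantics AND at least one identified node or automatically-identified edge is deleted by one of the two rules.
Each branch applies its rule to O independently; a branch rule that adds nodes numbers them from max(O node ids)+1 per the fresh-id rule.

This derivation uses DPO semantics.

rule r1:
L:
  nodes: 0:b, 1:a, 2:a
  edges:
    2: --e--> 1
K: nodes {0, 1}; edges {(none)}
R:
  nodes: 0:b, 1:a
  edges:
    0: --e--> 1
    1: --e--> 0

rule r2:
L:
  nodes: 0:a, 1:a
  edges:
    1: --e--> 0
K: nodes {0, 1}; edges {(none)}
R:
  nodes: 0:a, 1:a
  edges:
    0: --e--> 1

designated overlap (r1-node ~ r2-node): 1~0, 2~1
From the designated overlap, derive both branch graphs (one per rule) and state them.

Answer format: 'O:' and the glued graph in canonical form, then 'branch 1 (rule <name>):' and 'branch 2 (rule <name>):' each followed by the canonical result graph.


O:
nodes: 0:b, 1:a, 2:a
edges: (2,1,e)
branch 1 (rule r1):
nodes: 0:b, 1:a
edges: (0,1,e); (1,0,e)
branch 2 (rule r2):
nodes: 0:b, 1:a, 2:a
edges: (1,2,e)


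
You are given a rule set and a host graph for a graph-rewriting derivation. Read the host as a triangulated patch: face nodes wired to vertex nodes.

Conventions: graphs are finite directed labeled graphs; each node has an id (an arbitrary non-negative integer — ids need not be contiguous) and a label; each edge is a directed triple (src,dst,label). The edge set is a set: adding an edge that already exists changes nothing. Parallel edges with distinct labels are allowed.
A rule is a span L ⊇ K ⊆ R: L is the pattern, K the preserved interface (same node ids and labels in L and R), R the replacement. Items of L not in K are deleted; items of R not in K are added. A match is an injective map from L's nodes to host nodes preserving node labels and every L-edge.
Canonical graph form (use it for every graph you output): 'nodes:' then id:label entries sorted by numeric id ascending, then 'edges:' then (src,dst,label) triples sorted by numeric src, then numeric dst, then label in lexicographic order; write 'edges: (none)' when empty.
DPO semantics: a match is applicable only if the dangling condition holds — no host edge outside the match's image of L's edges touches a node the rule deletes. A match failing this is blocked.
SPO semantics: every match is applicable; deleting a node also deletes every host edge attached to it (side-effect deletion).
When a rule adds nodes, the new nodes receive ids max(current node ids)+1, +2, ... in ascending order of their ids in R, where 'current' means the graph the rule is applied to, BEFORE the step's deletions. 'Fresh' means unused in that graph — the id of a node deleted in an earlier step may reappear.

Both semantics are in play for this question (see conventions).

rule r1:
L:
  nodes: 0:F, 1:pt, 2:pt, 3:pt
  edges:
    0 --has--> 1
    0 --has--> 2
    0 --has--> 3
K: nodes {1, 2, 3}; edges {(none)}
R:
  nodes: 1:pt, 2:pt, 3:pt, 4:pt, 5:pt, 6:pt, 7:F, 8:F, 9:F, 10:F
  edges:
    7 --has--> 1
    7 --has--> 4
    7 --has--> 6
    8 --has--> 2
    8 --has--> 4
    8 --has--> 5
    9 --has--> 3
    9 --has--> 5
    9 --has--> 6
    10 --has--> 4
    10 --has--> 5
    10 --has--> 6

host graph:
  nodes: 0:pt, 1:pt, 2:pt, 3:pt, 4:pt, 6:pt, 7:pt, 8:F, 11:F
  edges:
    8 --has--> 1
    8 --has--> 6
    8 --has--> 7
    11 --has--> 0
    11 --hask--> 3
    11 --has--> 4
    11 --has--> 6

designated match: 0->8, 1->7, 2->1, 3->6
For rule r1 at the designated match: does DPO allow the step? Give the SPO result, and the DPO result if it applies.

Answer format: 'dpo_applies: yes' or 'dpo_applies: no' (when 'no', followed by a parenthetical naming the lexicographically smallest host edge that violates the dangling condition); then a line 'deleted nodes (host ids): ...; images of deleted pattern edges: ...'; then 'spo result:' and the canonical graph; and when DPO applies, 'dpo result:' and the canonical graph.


dpo_applies: yes
deleted nodes (host ids): 8; images of deleted pattern edges: (8,1,has); (8,6,has); (8,7,has)
spo result:
nodes: 0:pt, 1:pt, 2:pt, 3:pt, 4:pt, 6:pt, 7:pt, 11:F, 12:pt, 13:pt, 14:pt, 15:F, 16:F, 17:F, 18:F
edges: (11,0,has); (11,3,hask); (11,4,has); (11,6,has); (15,7,has); (15,12,has); (15,14,has); (16,1,has); (16,12,has); (16,13,has); (17,6,has); (17,13,has); (17,14,has); (18,12,has); (18,13,has); (18,14,has)
dpo result:
nodes: 0:pt, 1:pt, 2:pt, 3:pt, 4:pt, 6:pt, 7:pt, 11:F, 12:pt, 13:pt, 14:pt, 15:F, 16:F, 17:F, 18:F
edges: (11,0,has); (11,3,hask); (11,4,has); (11,6,has); (15,7,has); (15,12,has); (15,14,has); (16,1,has); (16,12,has); (16,13,has); (17,6,has); (17,13,has); (17,14,has); (18,12,has); (18,13,has); (18,14,has)


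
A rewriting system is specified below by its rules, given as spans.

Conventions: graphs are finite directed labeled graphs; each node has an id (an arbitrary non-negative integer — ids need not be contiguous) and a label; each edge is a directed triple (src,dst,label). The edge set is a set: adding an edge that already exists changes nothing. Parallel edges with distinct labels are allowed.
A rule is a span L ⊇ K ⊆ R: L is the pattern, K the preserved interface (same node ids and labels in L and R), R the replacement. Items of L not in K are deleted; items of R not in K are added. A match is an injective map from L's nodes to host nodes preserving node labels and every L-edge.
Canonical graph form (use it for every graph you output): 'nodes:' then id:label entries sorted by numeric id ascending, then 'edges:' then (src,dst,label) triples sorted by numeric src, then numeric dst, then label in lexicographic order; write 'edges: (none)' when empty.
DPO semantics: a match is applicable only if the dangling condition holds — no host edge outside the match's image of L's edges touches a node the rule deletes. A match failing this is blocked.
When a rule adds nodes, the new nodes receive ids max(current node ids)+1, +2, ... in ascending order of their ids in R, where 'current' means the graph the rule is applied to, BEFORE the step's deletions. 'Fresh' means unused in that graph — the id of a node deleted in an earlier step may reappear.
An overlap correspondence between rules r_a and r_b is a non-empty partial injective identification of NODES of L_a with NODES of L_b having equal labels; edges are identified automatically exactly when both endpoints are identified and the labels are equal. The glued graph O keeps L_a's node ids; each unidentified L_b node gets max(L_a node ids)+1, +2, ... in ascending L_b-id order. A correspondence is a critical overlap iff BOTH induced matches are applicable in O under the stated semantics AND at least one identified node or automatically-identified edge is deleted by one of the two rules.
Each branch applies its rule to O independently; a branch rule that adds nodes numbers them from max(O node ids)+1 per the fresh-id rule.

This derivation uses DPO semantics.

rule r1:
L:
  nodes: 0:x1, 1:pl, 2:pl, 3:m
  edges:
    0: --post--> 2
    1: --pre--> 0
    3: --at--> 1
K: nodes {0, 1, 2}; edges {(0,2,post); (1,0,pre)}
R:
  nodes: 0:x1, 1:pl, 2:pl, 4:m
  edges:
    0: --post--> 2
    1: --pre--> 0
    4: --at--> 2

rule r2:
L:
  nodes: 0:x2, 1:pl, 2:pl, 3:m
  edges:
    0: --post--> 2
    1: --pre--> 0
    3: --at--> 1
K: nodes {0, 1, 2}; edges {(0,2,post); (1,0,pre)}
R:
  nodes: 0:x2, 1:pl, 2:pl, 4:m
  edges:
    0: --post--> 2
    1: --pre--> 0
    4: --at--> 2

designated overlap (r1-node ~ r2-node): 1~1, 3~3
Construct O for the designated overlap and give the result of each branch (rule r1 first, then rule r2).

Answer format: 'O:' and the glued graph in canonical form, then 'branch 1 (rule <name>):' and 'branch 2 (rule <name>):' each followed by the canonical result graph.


O:
nodes: 0:x1, 1:pl, 2:pl, 3:m, 4:x2, 5:pl
edges: (0,2,post); (1,0,pre); (1,4,pre); (3,1,at); (4,5,post)
branch 1 (rule r1):
nodes: 0:x1, 1:pl, 2:pl, 4:x2, 5:pl, 6:m
edges: (0,2,post); (1,0,pre); (1,4,pre); (4,5,post); (6,2,at)
branch 2 (rule r2):
nodes: 0:x1, 1:pl, 2:pl, 4:x2, 5:pl, 6:m
edges: (0,2,post); (1,0,pre); (1,4,pre); (4,5,post); (6,5,at)


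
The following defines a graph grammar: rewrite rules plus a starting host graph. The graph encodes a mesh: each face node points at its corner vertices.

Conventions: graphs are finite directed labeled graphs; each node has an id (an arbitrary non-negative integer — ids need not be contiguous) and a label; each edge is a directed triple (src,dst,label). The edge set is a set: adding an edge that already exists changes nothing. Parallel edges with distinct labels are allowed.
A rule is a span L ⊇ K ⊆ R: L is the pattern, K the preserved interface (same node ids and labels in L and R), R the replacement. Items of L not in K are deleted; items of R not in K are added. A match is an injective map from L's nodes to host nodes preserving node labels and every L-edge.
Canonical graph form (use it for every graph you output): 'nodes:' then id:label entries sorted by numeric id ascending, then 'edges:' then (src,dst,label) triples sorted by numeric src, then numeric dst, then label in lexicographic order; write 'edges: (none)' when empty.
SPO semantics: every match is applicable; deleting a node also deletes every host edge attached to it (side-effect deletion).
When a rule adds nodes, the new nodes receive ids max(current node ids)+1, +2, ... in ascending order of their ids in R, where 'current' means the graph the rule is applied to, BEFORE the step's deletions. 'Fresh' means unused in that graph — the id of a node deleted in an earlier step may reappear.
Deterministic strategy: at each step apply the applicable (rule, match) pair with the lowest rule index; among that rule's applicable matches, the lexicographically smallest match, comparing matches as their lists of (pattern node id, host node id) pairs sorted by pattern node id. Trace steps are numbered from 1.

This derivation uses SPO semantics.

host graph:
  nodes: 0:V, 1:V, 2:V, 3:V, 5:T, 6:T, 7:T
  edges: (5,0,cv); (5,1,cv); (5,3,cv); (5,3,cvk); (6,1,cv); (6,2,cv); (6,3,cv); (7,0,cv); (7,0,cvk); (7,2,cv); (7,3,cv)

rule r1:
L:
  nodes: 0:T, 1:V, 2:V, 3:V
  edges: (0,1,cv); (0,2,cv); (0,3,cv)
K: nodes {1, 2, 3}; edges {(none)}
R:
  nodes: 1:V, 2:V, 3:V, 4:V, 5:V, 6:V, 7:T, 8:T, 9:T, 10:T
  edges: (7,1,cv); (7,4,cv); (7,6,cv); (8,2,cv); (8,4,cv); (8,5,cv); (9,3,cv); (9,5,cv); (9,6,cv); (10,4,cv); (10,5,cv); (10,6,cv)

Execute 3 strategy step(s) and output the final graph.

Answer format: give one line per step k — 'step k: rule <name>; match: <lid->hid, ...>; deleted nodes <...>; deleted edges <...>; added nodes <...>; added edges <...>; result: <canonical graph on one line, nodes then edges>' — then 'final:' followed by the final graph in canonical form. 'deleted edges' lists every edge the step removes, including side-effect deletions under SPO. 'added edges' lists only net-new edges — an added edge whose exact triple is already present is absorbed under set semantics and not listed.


step 1: rule r1; match: 0->5, 1->0, 2->1, 3->3; deleted nodes 5; deleted edges (5,0,cv); (5,1,cv); (5,3,cv); (5,3,cvk); added nodes 8, 9, 10, 11, 12, 13, 14; added edges (11,0,cv); (11,8,cv); (11,10,cv); (12,1,cv); (12,8,cv); (12,9,cv); (13,3,cv); (13,9,cv); (13,10,cv); (14,8,cv); (14,9,cv); (14,10,cv); result: nodes: 0:V, 1:V, 2:V, 3:V, 6:T, 7:T, 8:V, 9:V, 10:V, 11:T, 12:T, 13:T, 14:T edges: (6,1,cv); (6,2,cv); (6,3,cv); (7,0,cv); (7,0,cvk); (7,2,cv); (7,3,cv); (11,0,cv); (11,8,cv); (11,10,cv); (12,1,cv); (12,8,cv); (12,9,cv); (13,3,cv); (13,9,cv); (13,10,cv); (14,8,cv); (14,9,cv); (14,10,cv)
step 2: rule r1; match: 0->6, 1->1, 2->2, 3->3; deleted nodes 6; deleted edges (6,1,cv); (6,2,cv); (6,3,cv); added nodes 15, 16, 17, 18, 19, 20, 21; added edges (18,1,cv); (18,15,cv); (18,17,cv); (19,2,cv); (19,15,cv); (19,16,cv); (20,3,cv); (20,16,cv); (20,17,cv); (21,15,cv); (21,16,cv); (21,17,cv); result: nodes: 0:V, 1:V, 2:V, 3:V, 7:T, 8:V, 9:V, 10:V, 11:T, 12:T, 13:T, 14:T, 15:V, 16:V, 17:V, 18:T, 19:T, 20:T, 21:T edges: (7,0,cv); (7,0,cvk); (7,2,cv); (7,3,cv); (11,0,cv); (11,8,cv); (11,10,cv); (12,1,cv); (12,8,cv); (12,9,cv); (13,3,cv); (13,9,cv); (13,10,cv); (14,8,cv); (14,9,cv); (14,10,cv); (18,1,cv); (18,15,cv); (18,17,cv); (19,2,cv); (19,15,cv); (19,16,cv); (20,3,cv); (20,16,cv); (20,17,cv); (21,15,cv); (21,16,cv); (21,17,cv)
step 3: rule r1; match: 0->7, 1->0, 2->2, 3->3; deleted nodes 7; deleted edges (7,0,cv); (7,0,cvk); (7,2,cv); (7,3,cv); added nodes 22, 23, 24, 25, 26, 27, 28; added edges (25,0,cv); (25,22,cv); (25,24,cv); (26,2,cv); (26,22,cv); (26,23,cv); (27,3,cv); (27,23,cv); (27,24,cv); (28,22,cv); (28,23,cv); (28,24,cv); result: nodes: 0:V, 1:V, 2:V, 3:V, 8:V, 9:V, 10:V, 11:T, 12:T, 13:T, 14:T, 15:V, 16:V, 17:V, 18:T, 19:T, 20:T, 21:T, 22:V, 23:V, 24:V, 25:T, 26:T, 27:T, 28:T edges: (11,0,cv); (11,8,cv); (11,10,cv); (12,1,cv); (12,8,cv); (12,9,cv); (13,3,cv); (13,9,cv); (13,10,cv); (14,8,cv); (14,9,cv); (14,10,cv); (18,1,cv); (18,15,cv); (18,17,cv); (19,2,cv); (19,15,cv); (19,16,cv); (20,3,cv); (20,16,cv); (20,17,cv); (21,15,cv); (21,16,cv); (21,17,cv); (25,0,cv); (25,22,cv); (25,24,cv); (26,2,cv); (26,22,cv); (26,23,cv); (27,3,cv); (27,23,cv); (27,24,cv); (28,22,cv); (28,23,cv); (28,24,cv)
final:
nodes: 0:V, 1:V, 2:V, 3:V, 8:V, 9:V, 10:V, 11:T, 12:T, 13:T, 14:T, 15:V, 16:V, 17:V, 18:T, 19:T, 20:T, 21:T, 22:V, 23:V, 24:V, 25:T, 26:T, 27:T, 28:T
edges: (11,0,cv); (11,8,cv); (11,10,cv); (12,1,cv); (12,8,cv); (12,9,cv); (13,3,cv); (13,9,cv); (13,10,cv); (14,8,cv); (14,9,cv); (14,10,cv); (18,1,cv); (18,15,cv); (18,17,cv); (19,2,cv); (19,15,cv); (19,16,cv); (20,3,cv); (20,16,cv); (20,17,cv); (21,15,cv); (21,16,cv); (21,17,cv); (25,0,cv); (25,22,cv); (25,24,cv); (26,2,cv); (26,22,cv); (26,23,cv); (27,3,cv); (27,23,cv); (27,24,cv); (28,22,cv); (28,23,cv); (28,24,cv)


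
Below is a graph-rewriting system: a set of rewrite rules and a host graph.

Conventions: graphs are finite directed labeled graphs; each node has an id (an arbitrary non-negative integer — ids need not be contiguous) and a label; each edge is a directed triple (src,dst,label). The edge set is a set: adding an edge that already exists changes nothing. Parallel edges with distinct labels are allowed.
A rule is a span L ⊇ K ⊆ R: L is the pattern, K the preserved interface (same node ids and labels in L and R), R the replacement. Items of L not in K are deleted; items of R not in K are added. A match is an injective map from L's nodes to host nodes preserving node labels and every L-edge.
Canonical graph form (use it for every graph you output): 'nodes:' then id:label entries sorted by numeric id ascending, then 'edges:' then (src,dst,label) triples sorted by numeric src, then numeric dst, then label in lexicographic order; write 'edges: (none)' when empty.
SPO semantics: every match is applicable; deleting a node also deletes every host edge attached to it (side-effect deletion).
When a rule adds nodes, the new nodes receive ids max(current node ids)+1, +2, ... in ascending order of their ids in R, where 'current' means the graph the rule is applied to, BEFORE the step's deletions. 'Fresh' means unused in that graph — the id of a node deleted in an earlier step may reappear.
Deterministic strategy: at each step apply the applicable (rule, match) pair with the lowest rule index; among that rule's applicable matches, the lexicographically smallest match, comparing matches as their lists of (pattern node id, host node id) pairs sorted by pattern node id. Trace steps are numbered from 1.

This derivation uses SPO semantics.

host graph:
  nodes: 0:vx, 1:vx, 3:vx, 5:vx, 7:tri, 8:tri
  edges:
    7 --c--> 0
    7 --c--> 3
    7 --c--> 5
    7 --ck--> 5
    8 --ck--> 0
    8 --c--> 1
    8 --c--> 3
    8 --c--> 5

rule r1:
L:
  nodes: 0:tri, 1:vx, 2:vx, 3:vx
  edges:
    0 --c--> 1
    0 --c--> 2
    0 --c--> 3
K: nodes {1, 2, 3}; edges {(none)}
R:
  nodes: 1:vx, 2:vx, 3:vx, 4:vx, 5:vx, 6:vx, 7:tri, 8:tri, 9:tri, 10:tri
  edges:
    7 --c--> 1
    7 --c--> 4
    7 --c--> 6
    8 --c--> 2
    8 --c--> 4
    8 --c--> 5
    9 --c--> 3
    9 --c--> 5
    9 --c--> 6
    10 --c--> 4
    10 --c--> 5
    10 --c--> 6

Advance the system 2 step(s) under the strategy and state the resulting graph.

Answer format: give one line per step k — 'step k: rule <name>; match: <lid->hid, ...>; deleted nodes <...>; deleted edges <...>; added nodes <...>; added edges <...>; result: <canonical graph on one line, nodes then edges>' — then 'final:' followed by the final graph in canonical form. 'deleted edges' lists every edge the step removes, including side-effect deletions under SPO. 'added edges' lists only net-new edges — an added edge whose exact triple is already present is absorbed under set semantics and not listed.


step 1: rule r1; match: 0->7, 1->0, 2->3, 3->5; deleted nodes 7; deleted edges (7,0,c); (7,3,c); (7,5,c); (7,5,ck); added nodes 9, 10, 11, 12, 13, 14, 15; added edges (12,0,c); (12,9,c); (12,11,c); (13,3,c); (13,9,c); (13,10,c); (14,5,c); (14,10,c); (14,11,c); (15,9,c); (15,10,c); (15,11,c); result: nodes: 0:vx, 1:vx, 3:vx, 5:vx, 8:tri, 9:vx, 10:vx, 11:vx, 12:tri, 13:tri, 14:tri, 15:tri edges: (8,0,ck); (8,1,c); (8,3,c); (8,5,c); (12,0,c); (12,9,c); (12,11,c); (13,3,c); (13,9,c); (13,10,c); (14,5,c); (14,10,c); (14,11,c); (15,9,c); (15,10,c); (15,11,c)
step 2: rule r1; match: 0->8, 1->1, 2->3, 3->5; deleted nodes 8; deleted edges (8,0,ck); (8,1,c); (8,3,c); (8,5,c); added nodes 16, 17, 18, 19, 20, 21, 22; added edges (19,1,c); (19,16,c); (19,18,c); (20,3,c); (20,16,c); (20,17,c); (21,5,c); (21,17,c); (21,18,c); (22,16,c); (22,17,c); (22,18,c); result: nodes: 0:vx, 1:vx, 3:vx, 5:vx, 9:vx, 10:vx, 11:vx, 12:tri, 13:tri, 14:tri, 15:tri, 16:vx, 17:vx, 18:vx, 19:tri, 20:tri, 21:tri, 22:tri edges: (12,0,c); (12,9,c); (12,11,c); (13,3,c); (13,9,c); (13,10,c); (14,5,c); (14,10,c); (14,11,c); (15,9,c); (15,10,c); (15,11,c); (19,1,c); (19,16,c); (19,18,c); (20,3,c); (20,16,c); (20,17,c); (21,5,c); (21,17,c); (21,18,c); (22,16,c); (22,17,c); (22,18,c)
final:
nodes: 0:vx, 1:vx, 3:vx, 5:vx, 9:vx, 10:vx, 11:vx, 12:tri, 13:tri, 14:tri, 15:tri, 16:vx, 17:vx, 18:vx, 19:tri, 20:tri, 21:tri, 22:tri
edges: (12,0,c); (12,9,c); (12,11,c); (13,3,c); (13,9,c); (13,10,c); (14,5,c); (14,10,c); (14,11,c); (15,9,c); (15,10,c); (15,11,c); (19,1,c); (19,16,c); (19,18,c); (20,3,c); (20,16,c); (20,17,c); (21,5,c); (21,17,c); (21,18,c); (22,16,c); (22,17,c); (22,18,c)


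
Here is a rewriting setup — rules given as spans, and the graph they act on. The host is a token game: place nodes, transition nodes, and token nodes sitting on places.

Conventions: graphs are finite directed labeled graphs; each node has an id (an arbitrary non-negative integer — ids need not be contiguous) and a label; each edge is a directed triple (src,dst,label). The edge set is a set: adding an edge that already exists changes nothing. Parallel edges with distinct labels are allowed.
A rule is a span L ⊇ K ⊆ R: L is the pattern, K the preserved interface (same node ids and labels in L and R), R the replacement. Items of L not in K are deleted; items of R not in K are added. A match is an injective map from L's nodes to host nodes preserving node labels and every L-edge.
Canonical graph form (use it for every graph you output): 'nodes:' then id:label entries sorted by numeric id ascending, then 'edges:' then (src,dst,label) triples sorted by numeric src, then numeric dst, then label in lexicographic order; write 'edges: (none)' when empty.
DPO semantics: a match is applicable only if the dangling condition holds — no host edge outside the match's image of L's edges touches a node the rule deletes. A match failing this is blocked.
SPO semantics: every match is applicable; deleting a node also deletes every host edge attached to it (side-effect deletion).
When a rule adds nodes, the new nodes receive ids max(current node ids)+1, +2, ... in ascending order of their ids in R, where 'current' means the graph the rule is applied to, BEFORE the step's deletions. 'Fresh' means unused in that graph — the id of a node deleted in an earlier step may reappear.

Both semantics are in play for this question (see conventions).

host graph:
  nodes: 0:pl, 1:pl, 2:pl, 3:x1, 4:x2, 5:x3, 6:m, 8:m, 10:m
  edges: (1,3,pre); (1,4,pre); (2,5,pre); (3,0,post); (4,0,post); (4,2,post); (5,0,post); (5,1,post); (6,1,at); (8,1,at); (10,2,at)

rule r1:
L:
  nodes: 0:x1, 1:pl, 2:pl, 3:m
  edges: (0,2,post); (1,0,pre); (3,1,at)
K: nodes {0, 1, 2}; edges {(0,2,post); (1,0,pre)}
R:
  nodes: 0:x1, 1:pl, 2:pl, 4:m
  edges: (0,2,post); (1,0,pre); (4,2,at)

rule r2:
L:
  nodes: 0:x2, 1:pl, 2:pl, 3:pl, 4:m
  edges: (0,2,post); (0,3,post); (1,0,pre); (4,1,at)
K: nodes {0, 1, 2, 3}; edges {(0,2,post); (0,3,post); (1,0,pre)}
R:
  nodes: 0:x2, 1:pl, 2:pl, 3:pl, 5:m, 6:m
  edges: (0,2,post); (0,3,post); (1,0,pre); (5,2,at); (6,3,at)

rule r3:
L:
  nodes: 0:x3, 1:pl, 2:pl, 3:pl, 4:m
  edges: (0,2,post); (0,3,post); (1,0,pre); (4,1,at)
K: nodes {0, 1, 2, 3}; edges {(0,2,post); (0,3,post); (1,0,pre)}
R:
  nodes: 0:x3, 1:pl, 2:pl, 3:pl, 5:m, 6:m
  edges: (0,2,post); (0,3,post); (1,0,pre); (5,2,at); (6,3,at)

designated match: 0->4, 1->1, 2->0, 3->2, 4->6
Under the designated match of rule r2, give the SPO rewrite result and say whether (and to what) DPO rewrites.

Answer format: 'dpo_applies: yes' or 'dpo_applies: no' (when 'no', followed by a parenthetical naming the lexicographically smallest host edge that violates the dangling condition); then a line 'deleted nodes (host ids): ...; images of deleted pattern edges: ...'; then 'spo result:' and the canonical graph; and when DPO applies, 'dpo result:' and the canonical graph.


dpo_applies: yes
deleted nodes (host ids): 6; images of deleted pattern edges: (6,1,at)
spo result:
nodes: 0:pl, 1:pl, 2:pl, 3:x1, 4:x2, 5:x3, 8:m, 10:m, 11:m, 12:m
edges: (1,3,pre); (1,4,pre); (2,5,pre); (3,0,post); (4,0,post); (4,2,post); (5,0,post); (5,1,post); (8,1,at); (10,2,at); (11,0,at); (12,2,at)
dpo result:
nodes: 0:pl, 1:pl, 2:pl, 3:x1, 4:x2, 5:x3, 8:m, 10:m, 11:m, 12:m
edges: (1,3,pre); (1,4,pre); (2,5,pre); (3,0,post); (4,0,post); (4,2,post); (5,0,post); (5,1,post); (8,1,at); (10,2,at); (11,0,at); (12,2,at)


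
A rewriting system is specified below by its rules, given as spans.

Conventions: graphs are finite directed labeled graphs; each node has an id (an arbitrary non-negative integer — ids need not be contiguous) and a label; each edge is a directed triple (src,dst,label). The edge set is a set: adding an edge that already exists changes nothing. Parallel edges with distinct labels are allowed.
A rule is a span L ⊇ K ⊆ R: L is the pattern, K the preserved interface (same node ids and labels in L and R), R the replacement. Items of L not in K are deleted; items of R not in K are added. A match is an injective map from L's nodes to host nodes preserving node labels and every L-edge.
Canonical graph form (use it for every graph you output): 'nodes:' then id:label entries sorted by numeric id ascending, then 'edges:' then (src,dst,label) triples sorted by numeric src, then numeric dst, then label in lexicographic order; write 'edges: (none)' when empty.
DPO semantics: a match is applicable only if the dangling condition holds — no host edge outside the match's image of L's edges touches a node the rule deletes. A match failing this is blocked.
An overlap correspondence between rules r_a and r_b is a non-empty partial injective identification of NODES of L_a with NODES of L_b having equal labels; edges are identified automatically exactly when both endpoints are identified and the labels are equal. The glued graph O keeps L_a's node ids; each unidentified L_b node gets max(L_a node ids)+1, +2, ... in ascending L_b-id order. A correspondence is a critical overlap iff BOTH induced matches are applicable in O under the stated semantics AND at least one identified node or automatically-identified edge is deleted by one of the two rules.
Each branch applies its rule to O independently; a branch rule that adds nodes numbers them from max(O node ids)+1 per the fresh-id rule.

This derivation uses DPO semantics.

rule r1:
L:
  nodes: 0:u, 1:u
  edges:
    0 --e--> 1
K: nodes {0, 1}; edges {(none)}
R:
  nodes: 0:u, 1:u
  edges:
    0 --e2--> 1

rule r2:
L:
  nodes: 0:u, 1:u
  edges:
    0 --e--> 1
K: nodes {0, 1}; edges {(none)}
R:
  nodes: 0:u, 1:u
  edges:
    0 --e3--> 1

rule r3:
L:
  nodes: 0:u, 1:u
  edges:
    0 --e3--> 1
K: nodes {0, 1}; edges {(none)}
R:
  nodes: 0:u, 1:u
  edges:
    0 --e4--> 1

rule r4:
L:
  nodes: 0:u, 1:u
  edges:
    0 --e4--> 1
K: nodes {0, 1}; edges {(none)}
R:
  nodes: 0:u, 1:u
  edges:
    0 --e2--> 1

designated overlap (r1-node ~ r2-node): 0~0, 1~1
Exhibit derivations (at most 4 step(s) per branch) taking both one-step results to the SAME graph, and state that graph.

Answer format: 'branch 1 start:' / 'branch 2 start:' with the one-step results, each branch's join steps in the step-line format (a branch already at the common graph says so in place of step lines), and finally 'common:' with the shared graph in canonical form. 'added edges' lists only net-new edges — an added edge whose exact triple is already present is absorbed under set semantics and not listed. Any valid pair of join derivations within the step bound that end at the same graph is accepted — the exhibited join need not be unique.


branch 1 start:
nodes: 0:u, 1:u
edges: (0,1,e2)
branch 2 start:
nodes: 0:u, 1:u
edges: (0,1,e3)
branch 1: already at the common graph (0 steps)
branch 2 step 1: rule r3; match: 0->0, 1->1; deleted nodes (none); deleted edges (0,1,e3); added nodes (none); added edges (0,1,e4); result: nodes: 0:u, 1:u edges: (0,1,e4)
branch 2 step 2: rule r4; match: 0->0, 1->1; deleted nodes (none); deleted edges (0,1,e4); added nodes (none); added edges (0,1,e2); result: nodes: 0:u, 1:u edges: (0,1,e2)
common:
nodes: 0:u, 1:u
edges: (0,1,e2)
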